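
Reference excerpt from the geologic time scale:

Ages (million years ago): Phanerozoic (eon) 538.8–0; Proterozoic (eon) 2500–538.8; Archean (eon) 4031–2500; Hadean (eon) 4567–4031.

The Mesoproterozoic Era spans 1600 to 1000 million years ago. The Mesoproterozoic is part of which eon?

The Mesoproterozoic (1600–1000 Ma) lies entirely within 2500–538.8 Ma, the Proterozoic Eon.

Proterozoic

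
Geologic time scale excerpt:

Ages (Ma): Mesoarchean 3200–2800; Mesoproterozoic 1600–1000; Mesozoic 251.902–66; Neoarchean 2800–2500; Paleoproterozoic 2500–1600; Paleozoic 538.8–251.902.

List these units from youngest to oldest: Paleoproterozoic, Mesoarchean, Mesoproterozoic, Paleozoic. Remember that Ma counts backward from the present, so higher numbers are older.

The oldest of these is Mesoarchean (starts 3200 Ma) and the youngest is Paleozoic (ends 251.902 Ma).
In between, by decreasing start age: Paleoproterozoic (2500), Mesoproterozoic (1600).
Listing youngest first means reversing that sequence.

Paleozoic, Mesoproterozoic, Paleoproterozoic, Mesoarchean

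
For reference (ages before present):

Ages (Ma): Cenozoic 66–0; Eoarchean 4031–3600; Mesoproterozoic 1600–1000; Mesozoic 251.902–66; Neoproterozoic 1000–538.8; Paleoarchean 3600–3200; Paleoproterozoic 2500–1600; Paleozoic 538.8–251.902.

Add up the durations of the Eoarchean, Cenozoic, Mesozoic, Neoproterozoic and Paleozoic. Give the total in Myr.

1431 million years

Duration is start − end for each: (4031 − 3600) + (66 − 0) + (251.902 − 66) + (1000 − 538.8) + (538.8 − 251.902).
That is 431 + 66 + 185.902 + 461.2 + 286.898, which totals 1431 million years.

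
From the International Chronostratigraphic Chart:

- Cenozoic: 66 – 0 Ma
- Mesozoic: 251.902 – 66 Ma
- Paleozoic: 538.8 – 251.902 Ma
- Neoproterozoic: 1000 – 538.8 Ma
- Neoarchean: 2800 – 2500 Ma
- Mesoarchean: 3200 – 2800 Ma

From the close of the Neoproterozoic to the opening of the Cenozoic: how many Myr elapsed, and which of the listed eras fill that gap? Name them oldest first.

End of Neoproterozoic = 538.8 Ma; start of Cenozoic = 66 Ma.
Gap = 538.8 − 66 = 472.8 Myr.
Eras wholly inside 538.8–66 Ma: Paleozoic (538.8–251.902), Mesozoic (251.902–66).

472.8 million years; Paleozoic, Mesozoic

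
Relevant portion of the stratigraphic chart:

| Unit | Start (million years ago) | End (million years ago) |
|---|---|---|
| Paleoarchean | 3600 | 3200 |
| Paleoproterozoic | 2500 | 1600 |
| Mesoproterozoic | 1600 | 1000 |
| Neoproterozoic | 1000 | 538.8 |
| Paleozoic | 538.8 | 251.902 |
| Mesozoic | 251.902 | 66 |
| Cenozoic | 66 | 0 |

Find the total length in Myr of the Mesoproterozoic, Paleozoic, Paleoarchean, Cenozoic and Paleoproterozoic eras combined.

Each duration: Mesoproterozoic = 600; Paleozoic = 286.898; Paleoarchean = 400; Cenozoic = 66; Paleoproterozoic = 900.
Sum: 600 + 286.898 + 400 + 66 + 900 = 2252.898 Myr.

2252.898 million years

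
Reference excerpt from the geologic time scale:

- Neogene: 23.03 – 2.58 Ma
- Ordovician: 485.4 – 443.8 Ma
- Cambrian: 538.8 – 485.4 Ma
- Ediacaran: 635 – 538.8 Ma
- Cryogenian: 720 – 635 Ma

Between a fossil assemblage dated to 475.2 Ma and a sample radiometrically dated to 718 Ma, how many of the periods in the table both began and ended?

The older date is 718 Ma and the younger is 475.2 Ma.
Periods with start < 718 and end > 475.2 Ma: Ediacaran (635–538.8), Cambrian (538.8–485.4).
That is 2 complete periods.

2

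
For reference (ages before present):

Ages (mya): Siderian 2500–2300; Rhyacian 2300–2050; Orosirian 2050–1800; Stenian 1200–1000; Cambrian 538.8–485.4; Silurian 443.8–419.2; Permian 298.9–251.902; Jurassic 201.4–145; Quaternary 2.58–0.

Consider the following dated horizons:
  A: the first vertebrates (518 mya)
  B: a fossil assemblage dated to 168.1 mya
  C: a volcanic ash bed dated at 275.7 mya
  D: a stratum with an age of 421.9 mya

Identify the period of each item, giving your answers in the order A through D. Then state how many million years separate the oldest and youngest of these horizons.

Match each age against the start–end ranges in the excerpt: A = 518 Ma → Cambrian (538.8–485.4); B = 168.1 Ma → Jurassic (201.4–145); C = 275.7 Ma → Permian (298.9–251.902); D = 421.9 Ma → Silurian (443.8–419.2).
The largest age is 518 Ma and the smallest is 168.1 Ma; their difference is 349.9 Myr.

A — Cambrian; B — Jurassic; C — Permian; D — Silurian; span 349.9 million years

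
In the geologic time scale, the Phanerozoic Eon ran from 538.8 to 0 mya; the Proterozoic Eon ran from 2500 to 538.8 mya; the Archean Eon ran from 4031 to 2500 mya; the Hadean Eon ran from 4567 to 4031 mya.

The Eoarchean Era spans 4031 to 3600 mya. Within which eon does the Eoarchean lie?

The Eoarchean (4031–3600 Ma) lies entirely within 4031–2500 Ma, the Archean Eon.

Archean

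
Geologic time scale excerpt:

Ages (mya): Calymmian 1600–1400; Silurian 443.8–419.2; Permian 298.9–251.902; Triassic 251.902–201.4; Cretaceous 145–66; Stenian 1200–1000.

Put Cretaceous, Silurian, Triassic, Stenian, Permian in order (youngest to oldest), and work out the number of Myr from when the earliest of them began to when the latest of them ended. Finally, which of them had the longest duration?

Cretaceous, Triassic, Permian, Silurian, Stenian; total span 1134 Myr; longest is Stenian

Start ages (Ma): Stenian 1200, Silurian 443.8, Permian 298.9, Triassic 251.902, Cretaceous 145.
Ordered youngest to oldest: Cretaceous, Triassic, Permian, Silurian, Stenian.
Span = 1200 − 66 = 1134 Myr.
Durations: Triassic 50.502, Cretaceous 79, Stenian 200, Silurian 24.6, Permian 46.998 → longest is Stenian (200 Myr).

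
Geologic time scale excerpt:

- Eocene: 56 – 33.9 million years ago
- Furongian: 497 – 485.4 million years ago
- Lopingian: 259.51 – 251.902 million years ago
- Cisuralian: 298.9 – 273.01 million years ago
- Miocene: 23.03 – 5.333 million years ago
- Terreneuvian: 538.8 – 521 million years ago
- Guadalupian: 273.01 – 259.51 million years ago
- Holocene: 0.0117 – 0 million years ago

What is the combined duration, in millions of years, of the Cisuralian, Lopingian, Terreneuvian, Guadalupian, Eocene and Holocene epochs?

Each duration: Cisuralian = 25.89; Lopingian = 7.608; Terreneuvian = 17.8; Guadalupian = 13.5; Eocene = 22.1; Holocene = 0.0117.
Sum: 25.89 + 7.608 + 17.8 + 13.5 + 22.1 + 0.0117 = 86.9097 Myr.

86.9097 million years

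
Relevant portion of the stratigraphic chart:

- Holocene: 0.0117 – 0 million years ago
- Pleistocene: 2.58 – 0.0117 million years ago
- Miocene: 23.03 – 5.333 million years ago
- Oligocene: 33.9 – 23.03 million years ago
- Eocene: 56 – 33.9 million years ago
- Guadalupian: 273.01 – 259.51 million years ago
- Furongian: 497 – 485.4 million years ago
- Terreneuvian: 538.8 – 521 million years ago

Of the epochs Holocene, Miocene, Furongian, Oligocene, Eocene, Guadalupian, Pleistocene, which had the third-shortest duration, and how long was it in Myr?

Oligocene, 10.87 million years

Durations: Holocene 0.0117; Miocene 17.697; Furongian 11.6; Oligocene 10.87; Eocene 22.1; Guadalupian 13.5; Pleistocene 2.5683 Myr.
Sorted shortest-first: Holocene (0.0117), Pleistocene (2.5683), Oligocene (10.87), Furongian (11.6), Guadalupian (13.5), Miocene (17.697), Eocene (22.1).
The third shortest is Oligocene at 10.87 Myr.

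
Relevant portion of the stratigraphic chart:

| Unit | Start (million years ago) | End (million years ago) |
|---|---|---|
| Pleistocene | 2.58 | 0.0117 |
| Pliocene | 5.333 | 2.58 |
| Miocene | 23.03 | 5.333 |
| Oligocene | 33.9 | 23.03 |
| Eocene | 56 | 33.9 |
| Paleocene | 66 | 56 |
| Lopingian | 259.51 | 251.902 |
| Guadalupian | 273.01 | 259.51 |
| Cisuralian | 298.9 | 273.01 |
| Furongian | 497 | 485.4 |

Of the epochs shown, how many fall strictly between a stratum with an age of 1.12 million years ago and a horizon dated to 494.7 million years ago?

8

494.7 Ma sits inside the Furongian (497–485.4) and 1.12 Ma inside the Pleistocene (2.58–0.0117); neither of those is wholly between the two dates.
The listed epochs lying completely between them are Cisuralian, Guadalupian, Lopingian, Paleocene, Eocene, Oligocene, Miocene, Pliocene — 8 in all.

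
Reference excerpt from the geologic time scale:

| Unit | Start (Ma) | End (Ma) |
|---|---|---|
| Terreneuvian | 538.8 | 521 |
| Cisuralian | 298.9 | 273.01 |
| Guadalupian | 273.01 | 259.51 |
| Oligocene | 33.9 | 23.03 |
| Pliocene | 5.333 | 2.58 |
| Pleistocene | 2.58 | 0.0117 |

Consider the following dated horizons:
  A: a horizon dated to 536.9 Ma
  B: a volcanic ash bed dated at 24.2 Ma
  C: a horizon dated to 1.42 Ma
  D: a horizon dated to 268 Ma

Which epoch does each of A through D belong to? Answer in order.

A — Terreneuvian; B — Oligocene; C — Pleistocene; D — Guadalupian

Match each age against the start–end ranges in the excerpt: A = 536.9 Ma → Terreneuvian (538.8–521); B = 24.2 Ma → Oligocene (33.9–23.03); C = 1.42 Ma → Pleistocene (2.58–0.0117); D = 268 Ma → Guadalupian (273.01–259.51).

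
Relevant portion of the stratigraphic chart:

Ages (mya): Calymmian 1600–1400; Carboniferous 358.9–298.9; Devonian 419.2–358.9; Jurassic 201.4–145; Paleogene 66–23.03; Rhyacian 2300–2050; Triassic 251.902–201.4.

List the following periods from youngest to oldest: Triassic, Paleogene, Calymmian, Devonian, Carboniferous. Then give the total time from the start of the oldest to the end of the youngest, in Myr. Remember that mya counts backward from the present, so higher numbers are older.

Start ages (Ma): Calymmian 1600, Devonian 419.2, Carboniferous 358.9, Triassic 251.902, Paleogene 66.
Ordered youngest to oldest: Paleogene, Triassic, Carboniferous, Devonian, Calymmian.
Span = 1600 − 23.03 = 1576.97 Myr.

Paleogene, Triassic, Carboniferous, Devonian, Calymmian; total span 1576.97 Myr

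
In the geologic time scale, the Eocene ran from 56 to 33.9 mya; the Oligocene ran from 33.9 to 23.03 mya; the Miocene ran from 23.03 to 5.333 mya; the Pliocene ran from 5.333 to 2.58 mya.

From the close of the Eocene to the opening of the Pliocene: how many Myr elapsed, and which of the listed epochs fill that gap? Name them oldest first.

End of Eocene = 33.9 Ma; start of Pliocene = 5.333 Ma.
Gap = 33.9 − 5.333 = 28.567 Myr.
Epochs wholly inside 33.9–5.333 Ma: Oligocene (33.9–23.03), Miocene (23.03–5.333).

28.567 million years; Oligocene, Miocene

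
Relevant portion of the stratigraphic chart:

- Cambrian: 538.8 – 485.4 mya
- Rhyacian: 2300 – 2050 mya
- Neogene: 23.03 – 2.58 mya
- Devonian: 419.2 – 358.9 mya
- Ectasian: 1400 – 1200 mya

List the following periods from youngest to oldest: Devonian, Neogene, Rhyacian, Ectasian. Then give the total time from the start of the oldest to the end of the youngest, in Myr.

Neogene, Devonian, Ectasian, Rhyacian; total span 2297.42 Myr

From the excerpt: Devonian 419.2–358.9; Neogene 23.03–2.58; Rhyacian 2300–2050; Ectasian 1400–1200 (Ma).
Larger Ma is earlier, so the oldest is Rhyacian and the youngest is Neogene; youngest to oldest: Neogene, Devonian, Ectasian, Rhyacian.
Oldest start 2300 minus youngest end 2.58 gives 2297.42 Myr overall.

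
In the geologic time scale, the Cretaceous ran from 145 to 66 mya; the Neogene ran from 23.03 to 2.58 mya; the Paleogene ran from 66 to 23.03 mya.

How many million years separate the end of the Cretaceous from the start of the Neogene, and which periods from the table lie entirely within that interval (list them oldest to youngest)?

42.97 million years; Paleogene

End of Cretaceous = 66 Ma; start of Neogene = 23.03 Ma.
Gap = 66 − 23.03 = 42.97 Myr.
Periods wholly inside 66–23.03 Ma: Paleogene (66–23.03).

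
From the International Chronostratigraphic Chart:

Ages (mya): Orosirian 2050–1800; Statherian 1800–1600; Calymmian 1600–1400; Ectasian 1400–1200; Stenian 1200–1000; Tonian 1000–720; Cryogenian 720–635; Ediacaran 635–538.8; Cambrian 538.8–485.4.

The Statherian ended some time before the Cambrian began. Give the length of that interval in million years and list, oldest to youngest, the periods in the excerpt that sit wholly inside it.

End of Statherian = 1600 Ma; start of Cambrian = 538.8 Ma.
Gap = 1600 − 538.8 = 1061.2 Myr.
Periods wholly inside 1600–538.8 Ma: Calymmian (1600–1400), Ectasian (1400–1200), Stenian (1200–1000), Tonian (1000–720), Cryogenian (720–635), Ediacaran (635–538.8).

1061.2 million years; Calymmian, Ectasian, Stenian, Tonian, Cryogenian, Ediacaran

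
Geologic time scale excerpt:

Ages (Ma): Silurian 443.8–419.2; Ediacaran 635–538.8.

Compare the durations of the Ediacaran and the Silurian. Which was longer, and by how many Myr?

Ediacaran, by 71.6 million years

Ediacaran: 635 − 538.8 = 96.2 Myr.
Silurian: 443.8 − 419.2 = 24.6 Myr.
Difference: 96.2 − 24.6 = 71.6 Myr, so the Ediacaran was longer.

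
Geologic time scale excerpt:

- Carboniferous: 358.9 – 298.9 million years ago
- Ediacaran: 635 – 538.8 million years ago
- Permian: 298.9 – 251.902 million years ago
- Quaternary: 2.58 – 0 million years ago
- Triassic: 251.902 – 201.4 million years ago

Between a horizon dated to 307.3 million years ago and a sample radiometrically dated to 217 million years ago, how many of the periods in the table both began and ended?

1

307.3 Ma sits inside the Carboniferous (358.9–298.9) and 217 Ma inside the Triassic (251.902–201.4); neither of those is wholly between the two dates.
The listed periods lying completely between them are Permian — 1 in all.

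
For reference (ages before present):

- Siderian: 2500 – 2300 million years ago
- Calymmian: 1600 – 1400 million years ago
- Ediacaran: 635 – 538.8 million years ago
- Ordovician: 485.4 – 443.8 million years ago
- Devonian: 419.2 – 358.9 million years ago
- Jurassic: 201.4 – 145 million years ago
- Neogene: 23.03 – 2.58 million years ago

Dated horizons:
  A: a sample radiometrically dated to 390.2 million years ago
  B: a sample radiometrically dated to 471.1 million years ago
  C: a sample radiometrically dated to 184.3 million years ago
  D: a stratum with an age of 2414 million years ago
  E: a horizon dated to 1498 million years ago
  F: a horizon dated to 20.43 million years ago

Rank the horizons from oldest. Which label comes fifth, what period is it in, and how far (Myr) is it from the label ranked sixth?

Sorted oldest-first by Ma: D (2414), E (1498), B (471.1), A (390.2), C (184.3), F (20.43).
The fifth oldest is C at 184.3 Ma, which lies in 201.4–145 Ma: the Jurassic.
The sixth oldest is F at 20.43 Ma; separation = |184.3 − 20.43| = 163.87 Myr.

C, in the Jurassic; 163.87 million years to F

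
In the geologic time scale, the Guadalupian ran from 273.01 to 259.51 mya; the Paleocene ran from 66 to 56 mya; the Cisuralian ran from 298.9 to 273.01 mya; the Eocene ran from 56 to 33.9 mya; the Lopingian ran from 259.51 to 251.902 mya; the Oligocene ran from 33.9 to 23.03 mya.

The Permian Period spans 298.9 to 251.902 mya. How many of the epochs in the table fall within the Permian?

Epochs inside 298.9–251.902 Ma: Cisuralian, Guadalupian, Lopingian — 3 in total.

3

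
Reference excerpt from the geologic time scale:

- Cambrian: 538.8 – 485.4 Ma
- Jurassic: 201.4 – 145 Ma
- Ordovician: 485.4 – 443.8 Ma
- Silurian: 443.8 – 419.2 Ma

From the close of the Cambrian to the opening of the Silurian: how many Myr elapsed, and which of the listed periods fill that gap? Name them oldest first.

The Cambrian closes at 485.4 Ma and the Silurian opens at 443.8 Ma, so the interval is 485.4 − 443.8 = 41.6 Myr.
A period fits inside if it starts at or after 485.4 Ma and ends at or before 443.8 Ma; oldest first that gives Ordovician.

41.6 million years; Ordovician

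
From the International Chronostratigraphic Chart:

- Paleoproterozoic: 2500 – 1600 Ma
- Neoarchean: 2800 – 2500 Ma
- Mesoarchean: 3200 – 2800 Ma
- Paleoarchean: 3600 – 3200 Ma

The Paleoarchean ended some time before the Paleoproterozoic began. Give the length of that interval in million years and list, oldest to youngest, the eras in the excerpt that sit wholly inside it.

End of Paleoarchean = 3200 Ma; start of Paleoproterozoic = 2500 Ma.
Gap = 3200 − 2500 = 700 Myr.
Eras wholly inside 3200–2500 Ma: Mesoarchean (3200–2800), Neoarchean (2800–2500).

700 million years; Mesoarchean, Neoarchean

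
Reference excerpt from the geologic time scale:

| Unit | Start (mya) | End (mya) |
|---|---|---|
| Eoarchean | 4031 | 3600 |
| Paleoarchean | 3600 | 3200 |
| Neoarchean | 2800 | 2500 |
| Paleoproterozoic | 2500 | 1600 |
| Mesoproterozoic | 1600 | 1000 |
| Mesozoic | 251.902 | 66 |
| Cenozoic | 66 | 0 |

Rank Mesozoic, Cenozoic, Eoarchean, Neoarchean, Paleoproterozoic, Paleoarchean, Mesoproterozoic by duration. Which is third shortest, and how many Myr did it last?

Start − end for each: Mesozoic 251.902 − 66 = 185.902; Cenozoic 66 − 0 = 66; Eoarchean 4031 − 3600 = 431; Neoarchean 2800 − 2500 = 300; Paleoproterozoic 2500 − 1600 = 900; Paleoarchean 3600 − 3200 = 400; Mesoproterozoic 1600 − 1000 = 600.
Ranking these from shortest: Cenozoic < Mesozoic < Neoarchean < Paleoarchean < Eoarchean < Mesoproterozoic < Paleoproterozoic.
Position 3 in that ranking is Neoarchean, which lasted 300 Myr.

Neoarchean, 300 million years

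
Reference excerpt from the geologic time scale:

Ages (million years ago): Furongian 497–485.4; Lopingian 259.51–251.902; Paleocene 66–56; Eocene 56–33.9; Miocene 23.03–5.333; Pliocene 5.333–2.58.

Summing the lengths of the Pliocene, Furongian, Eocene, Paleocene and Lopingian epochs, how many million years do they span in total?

Each duration: Pliocene = 2.753; Furongian = 11.6; Eocene = 22.1; Paleocene = 10; Lopingian = 7.608.
Sum: 2.753 + 11.6 + 22.1 + 10 + 7.608 = 54.061 Myr.

54.061 million years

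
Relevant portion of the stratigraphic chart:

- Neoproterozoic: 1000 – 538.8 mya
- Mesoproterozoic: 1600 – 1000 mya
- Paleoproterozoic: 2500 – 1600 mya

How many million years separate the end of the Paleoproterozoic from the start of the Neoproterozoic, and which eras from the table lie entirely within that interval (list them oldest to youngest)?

End of Paleoproterozoic = 1600 Ma; start of Neoproterozoic = 1000 Ma.
Gap = 1600 − 1000 = 600 Myr.
Eras wholly inside 1600–1000 Ma: Mesoproterozoic (1600–1000).

600 million years; Mesoproterozoic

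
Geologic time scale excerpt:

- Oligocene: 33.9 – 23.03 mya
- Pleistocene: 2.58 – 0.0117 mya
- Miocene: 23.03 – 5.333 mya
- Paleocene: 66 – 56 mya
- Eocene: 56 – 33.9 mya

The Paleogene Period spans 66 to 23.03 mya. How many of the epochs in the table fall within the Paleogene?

Epochs inside 66–23.03 Ma: Paleocene, Eocene, Oligocene — 3 in total.

3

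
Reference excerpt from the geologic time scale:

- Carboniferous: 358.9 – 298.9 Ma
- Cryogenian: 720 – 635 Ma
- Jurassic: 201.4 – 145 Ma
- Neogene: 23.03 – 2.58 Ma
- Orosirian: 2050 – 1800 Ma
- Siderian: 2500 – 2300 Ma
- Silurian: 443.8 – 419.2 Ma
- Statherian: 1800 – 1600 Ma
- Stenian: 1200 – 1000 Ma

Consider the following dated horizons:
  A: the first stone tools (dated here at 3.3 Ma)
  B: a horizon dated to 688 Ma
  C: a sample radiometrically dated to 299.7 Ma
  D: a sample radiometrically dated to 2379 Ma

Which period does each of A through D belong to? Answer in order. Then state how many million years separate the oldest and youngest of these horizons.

Match each age against the start–end ranges in the excerpt: A = 3.3 Ma → Neogene (23.03–2.58); B = 688 Ma → Cryogenian (720–635); C = 299.7 Ma → Carboniferous (358.9–298.9); D = 2379 Ma → Siderian (2500–2300).
The largest age is 2379 Ma and the smallest is 3.3 Ma; their difference is 2375.7 Myr.

A — Neogene; B — Cryogenian; C — Carboniferous; D — Siderian; span 2375.7 million years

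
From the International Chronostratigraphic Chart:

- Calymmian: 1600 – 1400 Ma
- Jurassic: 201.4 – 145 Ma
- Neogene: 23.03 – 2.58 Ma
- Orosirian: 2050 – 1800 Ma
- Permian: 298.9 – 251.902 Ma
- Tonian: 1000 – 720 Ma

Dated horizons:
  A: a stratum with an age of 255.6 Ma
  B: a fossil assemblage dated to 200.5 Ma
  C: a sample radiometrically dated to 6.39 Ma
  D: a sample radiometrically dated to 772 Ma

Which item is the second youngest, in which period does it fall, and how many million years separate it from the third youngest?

Sorted youngest-first by Ma: C (6.39), B (200.5), A (255.6), D (772).
The second youngest is B at 200.5 Ma, which lies in 201.4–145 Ma: the Jurassic.
The third youngest is A at 255.6 Ma; separation = |200.5 − 255.6| = 55.1 Myr.

B, in the Jurassic; 55.1 million years to A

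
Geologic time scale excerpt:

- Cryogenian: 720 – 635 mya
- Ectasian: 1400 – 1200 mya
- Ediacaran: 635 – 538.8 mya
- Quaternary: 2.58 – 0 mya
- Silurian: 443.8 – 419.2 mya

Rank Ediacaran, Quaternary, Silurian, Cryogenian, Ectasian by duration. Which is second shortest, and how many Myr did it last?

Silurian, 24.6 million years

Start − end for each: Ediacaran 635 − 538.8 = 96.2; Quaternary 2.58 − 0 = 2.58; Silurian 443.8 − 419.2 = 24.6; Cryogenian 720 − 635 = 85; Ectasian 1400 − 1200 = 200.
Ranking these from shortest: Quaternary < Silurian < Cryogenian < Ediacaran < Ectasian.
Position 2 in that ranking is Silurian, which lasted 24.6 Myr.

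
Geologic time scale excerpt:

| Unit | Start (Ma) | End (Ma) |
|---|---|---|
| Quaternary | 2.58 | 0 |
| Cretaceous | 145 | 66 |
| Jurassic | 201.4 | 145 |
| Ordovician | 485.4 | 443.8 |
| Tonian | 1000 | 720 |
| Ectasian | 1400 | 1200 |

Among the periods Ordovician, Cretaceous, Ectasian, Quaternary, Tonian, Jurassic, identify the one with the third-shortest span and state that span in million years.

Durations: Ordovician 41.6; Cretaceous 79; Ectasian 200; Quaternary 2.58; Tonian 280; Jurassic 56.4 Myr.
Sorted shortest-first: Quaternary (2.58), Ordovician (41.6), Jurassic (56.4), Cretaceous (79), Ectasian (200), Tonian (280).
The third shortest is Jurassic at 56.4 Myr.

Jurassic, 56.4 million years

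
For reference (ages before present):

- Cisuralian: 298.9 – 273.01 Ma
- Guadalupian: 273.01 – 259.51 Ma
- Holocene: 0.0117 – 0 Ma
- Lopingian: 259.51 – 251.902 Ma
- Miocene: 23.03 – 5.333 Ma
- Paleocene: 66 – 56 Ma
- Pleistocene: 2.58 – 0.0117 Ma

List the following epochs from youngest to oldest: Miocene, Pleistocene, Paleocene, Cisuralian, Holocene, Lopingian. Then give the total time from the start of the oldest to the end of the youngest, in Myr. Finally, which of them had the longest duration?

Start ages (Ma): Cisuralian 298.9, Lopingian 259.51, Paleocene 66, Miocene 23.03, Pleistocene 2.58, Holocene 0.0117.
Ordered youngest to oldest: Holocene, Pleistocene, Miocene, Paleocene, Lopingian, Cisuralian.
Span = 298.9 − 0 = 298.9 Myr.
Durations: Paleocene 10, Cisuralian 25.89, Holocene 0.0117, Pleistocene 2.5683, Miocene 17.697, Lopingian 7.608 → longest is Cisuralian (25.89 Myr).

Holocene → Pleistocene → Miocene → Paleocene → Lopingian → Cisuralian; total span 298.9 Myr; longest is Cisuralian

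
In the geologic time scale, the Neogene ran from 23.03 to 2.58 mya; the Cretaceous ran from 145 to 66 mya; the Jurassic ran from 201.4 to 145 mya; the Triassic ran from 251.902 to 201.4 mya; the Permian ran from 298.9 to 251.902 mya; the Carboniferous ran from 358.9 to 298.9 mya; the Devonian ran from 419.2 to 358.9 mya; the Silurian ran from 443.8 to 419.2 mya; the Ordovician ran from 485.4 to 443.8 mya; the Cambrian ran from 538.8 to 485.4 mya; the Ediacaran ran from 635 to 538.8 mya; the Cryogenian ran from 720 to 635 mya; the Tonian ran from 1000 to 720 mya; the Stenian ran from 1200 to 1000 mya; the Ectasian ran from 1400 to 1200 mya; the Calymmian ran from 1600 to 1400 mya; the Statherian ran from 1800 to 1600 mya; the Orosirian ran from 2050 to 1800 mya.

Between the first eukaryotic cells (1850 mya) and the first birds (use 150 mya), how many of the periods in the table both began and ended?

The older date is 1850 Ma and the younger is 150 Ma.
Periods with start < 1850 and end > 150 Ma: Statherian (1800–1600), Calymmian (1600–1400), Ectasian (1400–1200), Stenian (1200–1000), Tonian (1000–720), Cryogenian (720–635), Ediacaran (635–538.8), Cambrian (538.8–485.4), Ordovician (485.4–443.8), Silurian (443.8–419.2), Devonian (419.2–358.9), Carboniferous (358.9–298.9), Permian (298.9–251.902), Triassic (251.902–201.4).
That is 14 complete periods.

14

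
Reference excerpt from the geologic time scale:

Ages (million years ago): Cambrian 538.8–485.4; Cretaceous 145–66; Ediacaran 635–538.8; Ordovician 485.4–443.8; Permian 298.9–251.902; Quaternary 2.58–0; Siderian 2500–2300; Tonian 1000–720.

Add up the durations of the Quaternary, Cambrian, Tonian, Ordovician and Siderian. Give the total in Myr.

Duration is start − end for each: (2.58 − 0) + (538.8 − 485.4) + (1000 − 720) + (485.4 − 443.8) + (2500 − 2300).
That is 2.58 + 53.4 + 280 + 41.6 + 200, which totals 577.58 million years.

577.58 million years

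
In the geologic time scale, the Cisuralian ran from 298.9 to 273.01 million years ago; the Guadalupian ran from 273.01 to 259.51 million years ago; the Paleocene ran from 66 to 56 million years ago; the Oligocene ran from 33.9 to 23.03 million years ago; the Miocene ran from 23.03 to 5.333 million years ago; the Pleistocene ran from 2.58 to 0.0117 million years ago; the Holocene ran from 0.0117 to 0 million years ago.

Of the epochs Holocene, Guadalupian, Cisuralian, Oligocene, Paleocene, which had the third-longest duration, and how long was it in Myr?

Start − end for each: Holocene 0.0117 − 0 = 0.0117; Guadalupian 273.01 − 259.51 = 13.5; Cisuralian 298.9 − 273.01 = 25.89; Oligocene 33.9 − 23.03 = 10.87; Paleocene 66 − 56 = 10.
Ranking these from longest: Cisuralian > Guadalupian > Oligocene > Paleocene > Holocene.
Position 3 in that ranking is Oligocene, which lasted 10.87 Myr.

Oligocene, 10.87 million years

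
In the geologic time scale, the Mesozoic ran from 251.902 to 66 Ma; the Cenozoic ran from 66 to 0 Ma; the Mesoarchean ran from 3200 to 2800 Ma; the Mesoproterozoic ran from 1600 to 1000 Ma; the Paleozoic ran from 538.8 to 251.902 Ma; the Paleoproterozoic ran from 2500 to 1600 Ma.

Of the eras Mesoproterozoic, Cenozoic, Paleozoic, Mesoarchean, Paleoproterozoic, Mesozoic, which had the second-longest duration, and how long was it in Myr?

Durations: Mesoproterozoic 600; Cenozoic 66; Paleozoic 286.898; Mesoarchean 400; Paleoproterozoic 900; Mesozoic 185.902 Myr.
Sorted longest-first: Paleoproterozoic (900), Mesoproterozoic (600), Mesoarchean (400), Paleozoic (286.898), Mesozoic (185.902), Cenozoic (66).
The second longest is Mesoproterozoic at 600 Myr.

Mesoproterozoic, 600 million years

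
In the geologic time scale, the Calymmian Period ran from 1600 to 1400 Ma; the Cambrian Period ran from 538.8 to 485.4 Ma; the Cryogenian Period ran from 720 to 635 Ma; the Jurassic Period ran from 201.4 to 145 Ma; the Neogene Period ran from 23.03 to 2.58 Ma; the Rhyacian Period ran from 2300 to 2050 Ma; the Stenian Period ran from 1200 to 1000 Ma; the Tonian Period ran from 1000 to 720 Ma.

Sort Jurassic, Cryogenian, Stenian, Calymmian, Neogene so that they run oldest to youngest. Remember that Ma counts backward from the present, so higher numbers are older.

Calymmian, Stenian, Cryogenian, Jurassic, Neogene

The oldest of these is Calymmian (starts 1600 Ma) and the youngest is Neogene (ends 2.58 Ma).
In between, by decreasing start age: Stenian (1200), Cryogenian (720), Jurassic (201.4).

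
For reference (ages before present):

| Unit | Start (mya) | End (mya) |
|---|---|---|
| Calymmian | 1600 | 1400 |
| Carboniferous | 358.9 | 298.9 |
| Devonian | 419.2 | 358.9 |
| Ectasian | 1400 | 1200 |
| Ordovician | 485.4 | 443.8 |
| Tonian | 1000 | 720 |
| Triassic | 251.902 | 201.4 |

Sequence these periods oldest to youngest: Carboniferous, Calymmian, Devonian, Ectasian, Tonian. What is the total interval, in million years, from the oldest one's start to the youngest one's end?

Calymmian, Ectasian, Tonian, Devonian, Carboniferous; total span 1301.1 Myr

Start ages (Ma): Calymmian 1600, Ectasian 1400, Tonian 1000, Devonian 419.2, Carboniferous 358.9.
Ordered oldest to youngest: Calymmian, Ectasian, Tonian, Devonian, Carboniferous.
Span = 1600 − 298.9 = 1301.1 Myr.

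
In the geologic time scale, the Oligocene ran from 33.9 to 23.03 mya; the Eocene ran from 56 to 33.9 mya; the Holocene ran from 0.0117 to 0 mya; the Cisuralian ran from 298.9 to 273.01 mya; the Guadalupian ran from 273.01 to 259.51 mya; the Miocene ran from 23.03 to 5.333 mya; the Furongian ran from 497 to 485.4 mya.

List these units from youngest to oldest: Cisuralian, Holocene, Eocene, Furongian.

Holocene → Eocene → Cisuralian → Furongian

Sorting by start age (ascending Ma, since larger Ma = older): Holocene start 0.0117, Eocene start 56, Cisuralian start 298.9, Furongian start 497.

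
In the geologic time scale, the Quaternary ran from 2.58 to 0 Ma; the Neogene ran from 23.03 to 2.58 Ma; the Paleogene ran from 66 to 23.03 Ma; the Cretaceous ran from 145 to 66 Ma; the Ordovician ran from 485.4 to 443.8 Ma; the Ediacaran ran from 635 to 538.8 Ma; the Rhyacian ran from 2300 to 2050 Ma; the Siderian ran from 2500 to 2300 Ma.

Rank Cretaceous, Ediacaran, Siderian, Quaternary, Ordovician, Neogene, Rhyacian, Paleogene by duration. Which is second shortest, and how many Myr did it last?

Durations: Cretaceous 79; Ediacaran 96.2; Siderian 200; Quaternary 2.58; Ordovician 41.6; Neogene 20.45; Rhyacian 250; Paleogene 42.97 Myr.
Sorted shortest-first: Quaternary (2.58), Neogene (20.45), Ordovician (41.6), Paleogene (42.97), Cretaceous (79), Ediacaran (96.2), Siderian (200), Rhyacian (250).
The second shortest is Neogene at 20.45 Myr.

Neogene, 20.45 million years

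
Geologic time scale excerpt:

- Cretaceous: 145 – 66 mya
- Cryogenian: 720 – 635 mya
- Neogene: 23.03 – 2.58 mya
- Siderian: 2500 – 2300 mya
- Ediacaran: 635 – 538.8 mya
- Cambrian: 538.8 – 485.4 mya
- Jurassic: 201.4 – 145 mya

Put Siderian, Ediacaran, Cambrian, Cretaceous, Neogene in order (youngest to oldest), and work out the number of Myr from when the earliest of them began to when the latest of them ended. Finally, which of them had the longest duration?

Neogene → Cretaceous → Cambrian → Ediacaran → Siderian; total span 2497.42 Myr; longest is Siderian

Start ages (Ma): Siderian 2500, Ediacaran 635, Cambrian 538.8, Cretaceous 145, Neogene 23.03.
Ordered youngest to oldest: Neogene, Cretaceous, Cambrian, Ediacaran, Siderian.
Span = 2500 − 2.58 = 2497.42 Myr.
Durations: Cretaceous 79, Ediacaran 96.2, Neogene 20.45, Siderian 200, Cambrian 53.4 → longest is Siderian (200 Myr).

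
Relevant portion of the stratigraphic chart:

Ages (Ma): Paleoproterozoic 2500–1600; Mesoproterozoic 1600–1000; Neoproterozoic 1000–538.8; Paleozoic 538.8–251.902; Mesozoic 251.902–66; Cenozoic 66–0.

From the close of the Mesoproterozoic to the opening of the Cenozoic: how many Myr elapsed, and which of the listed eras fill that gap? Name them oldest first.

934 million years; Neoproterozoic, Paleozoic, Mesozoic

End of Mesoproterozoic = 1000 Ma; start of Cenozoic = 66 Ma.
Gap = 1000 − 66 = 934 Myr.
Eras wholly inside 1000–66 Ma: Neoproterozoic (1000–538.8), Paleozoic (538.8–251.902), Mesozoic (251.902–66).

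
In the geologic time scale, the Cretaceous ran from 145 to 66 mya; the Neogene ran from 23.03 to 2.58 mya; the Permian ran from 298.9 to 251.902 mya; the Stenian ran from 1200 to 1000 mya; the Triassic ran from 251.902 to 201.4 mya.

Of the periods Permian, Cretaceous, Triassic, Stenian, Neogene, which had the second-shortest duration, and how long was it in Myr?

Permian, 46.998 million years

Durations: Permian 46.998; Cretaceous 79; Triassic 50.502; Stenian 200; Neogene 20.45 Myr.
Sorted shortest-first: Neogene (20.45), Permian (46.998), Triassic (50.502), Cretaceous (79), Stenian (200).
The second shortest is Permian at 46.998 Myr.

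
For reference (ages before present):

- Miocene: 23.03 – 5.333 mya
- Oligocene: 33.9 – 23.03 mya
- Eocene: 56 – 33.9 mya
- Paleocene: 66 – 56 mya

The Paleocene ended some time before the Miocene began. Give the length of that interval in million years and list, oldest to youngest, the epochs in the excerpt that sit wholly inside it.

32.97 million years; Eocene, Oligocene

The Paleocene closes at 56 Ma and the Miocene opens at 23.03 Ma, so the interval is 56 − 23.03 = 32.97 Myr.
An epoch fits inside if it starts at or after 56 Ma and ends at or before 23.03 Ma; oldest first that gives Eocene, Oligocene.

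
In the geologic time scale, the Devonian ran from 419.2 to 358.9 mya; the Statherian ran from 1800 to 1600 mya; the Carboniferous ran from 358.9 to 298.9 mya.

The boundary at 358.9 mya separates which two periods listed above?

Devonian and Carboniferous

The Devonian ends at 358.9 mya and the Carboniferous begins at 358.9 mya, so they share that boundary.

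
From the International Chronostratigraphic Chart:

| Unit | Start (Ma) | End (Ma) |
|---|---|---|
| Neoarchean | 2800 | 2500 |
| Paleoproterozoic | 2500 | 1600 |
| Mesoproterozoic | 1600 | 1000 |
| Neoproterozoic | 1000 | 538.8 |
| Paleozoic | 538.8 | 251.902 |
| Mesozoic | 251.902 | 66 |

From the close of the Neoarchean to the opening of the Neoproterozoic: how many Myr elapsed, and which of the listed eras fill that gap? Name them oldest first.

1500 million years; Paleoproterozoic, Mesoproterozoic

The Neoarchean closes at 2500 Ma and the Neoproterozoic opens at 1000 Ma, so the interval is 2500 − 1000 = 1500 Myr.
An era fits inside if it starts at or after 2500 Ma and ends at or before 1000 Ma; oldest first that gives Paleoproterozoic, Mesoproterozoic.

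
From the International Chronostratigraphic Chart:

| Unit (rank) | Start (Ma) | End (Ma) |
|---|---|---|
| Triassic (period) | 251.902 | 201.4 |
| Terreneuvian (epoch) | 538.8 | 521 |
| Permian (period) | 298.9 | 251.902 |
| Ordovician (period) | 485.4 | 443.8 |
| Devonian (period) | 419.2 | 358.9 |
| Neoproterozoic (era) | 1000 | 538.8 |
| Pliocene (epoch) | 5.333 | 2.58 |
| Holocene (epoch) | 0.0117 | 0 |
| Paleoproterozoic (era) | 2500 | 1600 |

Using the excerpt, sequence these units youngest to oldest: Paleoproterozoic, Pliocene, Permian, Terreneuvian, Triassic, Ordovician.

Read off each span (Ma): Paleoproterozoic 2500–1600; Pliocene 5.333–2.58; Permian 298.9–251.902; Terreneuvian 538.8–521; Triassic 251.902–201.4; Ordovician 485.4–443.8.
Larger Ma is older, so oldest→youngest is Paleoproterozoic, Terreneuvian, Ordovician, Permian, Triassic, Pliocene; reverse it for youngest→oldest.

Pliocene → Triassic → Permian → Ordovician → Terreneuvian → Paleoproterozoic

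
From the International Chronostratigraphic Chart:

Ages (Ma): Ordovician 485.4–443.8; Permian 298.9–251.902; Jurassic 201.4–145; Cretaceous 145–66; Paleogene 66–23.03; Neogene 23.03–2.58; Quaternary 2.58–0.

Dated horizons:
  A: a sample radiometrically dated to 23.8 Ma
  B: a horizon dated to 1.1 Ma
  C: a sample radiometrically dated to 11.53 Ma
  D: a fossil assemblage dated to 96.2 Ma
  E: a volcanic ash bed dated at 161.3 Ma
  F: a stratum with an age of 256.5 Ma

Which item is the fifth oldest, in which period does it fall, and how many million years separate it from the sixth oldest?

C, in the Neogene; 10.43 million years to B

Sorted oldest-first by Ma: F (256.5), E (161.3), D (96.2), A (23.8), C (11.53), B (1.1).
The fifth oldest is C at 11.53 Ma, which lies in 23.03–2.58 Ma: the Neogene.
The sixth oldest is B at 1.1 Ma; separation = |11.53 − 1.1| = 10.43 Myr.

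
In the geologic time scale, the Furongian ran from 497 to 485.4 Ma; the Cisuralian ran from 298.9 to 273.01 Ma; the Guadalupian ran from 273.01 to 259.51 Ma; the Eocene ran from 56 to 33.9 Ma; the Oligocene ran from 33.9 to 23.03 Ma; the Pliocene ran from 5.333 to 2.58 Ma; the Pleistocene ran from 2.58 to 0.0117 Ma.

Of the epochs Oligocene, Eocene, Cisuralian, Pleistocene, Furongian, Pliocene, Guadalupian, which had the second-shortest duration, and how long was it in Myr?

Start − end for each: Oligocene 33.9 − 23.03 = 10.87; Eocene 56 − 33.9 = 22.1; Cisuralian 298.9 − 273.01 = 25.89; Pleistocene 2.58 − 0.0117 = 2.5683; Furongian 497 − 485.4 = 11.6; Pliocene 5.333 − 2.58 = 2.753; Guadalupian 273.01 − 259.51 = 13.5.
Ranking these from shortest: Pleistocene < Pliocene < Oligocene < Furongian < Guadalupian < Eocene < Cisuralian.
Position 2 in that ranking is Pliocene, which lasted 2.753 Myr.

Pliocene, 2.753 million years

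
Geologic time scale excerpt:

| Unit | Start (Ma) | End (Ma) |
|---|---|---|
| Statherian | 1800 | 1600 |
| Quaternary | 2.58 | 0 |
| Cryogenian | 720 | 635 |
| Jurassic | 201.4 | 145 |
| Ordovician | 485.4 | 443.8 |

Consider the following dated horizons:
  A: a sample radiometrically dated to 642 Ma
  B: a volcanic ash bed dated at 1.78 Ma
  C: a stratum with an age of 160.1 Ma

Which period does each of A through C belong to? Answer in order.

Match each age against the start–end ranges in the excerpt: A = 642 Ma → Cryogenian (720–635); B = 1.78 Ma → Quaternary (2.58–0); C = 160.1 Ma → Jurassic (201.4–145).

A — Cryogenian; B — Quaternary; C — Jurassic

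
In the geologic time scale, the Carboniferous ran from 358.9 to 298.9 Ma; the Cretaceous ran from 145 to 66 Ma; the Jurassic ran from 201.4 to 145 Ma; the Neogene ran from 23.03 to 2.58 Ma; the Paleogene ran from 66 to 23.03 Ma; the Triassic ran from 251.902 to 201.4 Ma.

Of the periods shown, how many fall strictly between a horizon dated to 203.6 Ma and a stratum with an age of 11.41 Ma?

203.6 Ma sits inside the Triassic (251.902–201.4) and 11.41 Ma inside the Neogene (23.03–2.58); neither of those is wholly between the two dates.
The listed periods lying completely between them are Jurassic, Cretaceous, Paleogene — 3 in all.

3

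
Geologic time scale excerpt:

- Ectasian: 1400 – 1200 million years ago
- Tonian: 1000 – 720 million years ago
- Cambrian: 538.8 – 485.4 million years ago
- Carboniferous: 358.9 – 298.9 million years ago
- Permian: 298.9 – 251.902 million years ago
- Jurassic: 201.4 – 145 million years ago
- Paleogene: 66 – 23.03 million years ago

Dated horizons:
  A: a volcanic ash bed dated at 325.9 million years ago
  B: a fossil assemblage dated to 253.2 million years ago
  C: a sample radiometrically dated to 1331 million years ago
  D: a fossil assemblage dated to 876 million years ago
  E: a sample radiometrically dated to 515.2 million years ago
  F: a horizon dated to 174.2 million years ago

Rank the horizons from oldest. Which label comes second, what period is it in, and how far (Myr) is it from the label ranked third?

Sorted oldest-first by Ma: C (1331), D (876), E (515.2), A (325.9), B (253.2), F (174.2).
The second oldest is D at 876 Ma, which lies in 1000–720 Ma: the Tonian.
The third oldest is E at 515.2 Ma; separation = |876 − 515.2| = 360.8 Myr.

D, in the Tonian; 360.8 million years to E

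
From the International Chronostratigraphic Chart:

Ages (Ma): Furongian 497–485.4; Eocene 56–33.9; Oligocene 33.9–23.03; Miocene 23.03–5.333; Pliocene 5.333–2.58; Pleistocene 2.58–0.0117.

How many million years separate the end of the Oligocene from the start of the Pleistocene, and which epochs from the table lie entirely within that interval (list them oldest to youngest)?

The Oligocene closes at 23.03 Ma and the Pleistocene opens at 2.58 Ma, so the interval is 23.03 − 2.58 = 20.45 Myr.
An epoch fits inside if it starts at or after 23.03 Ma and ends at or before 2.58 Ma; oldest first that gives Miocene, Pliocene.

20.45 million years; Miocene, Pliocene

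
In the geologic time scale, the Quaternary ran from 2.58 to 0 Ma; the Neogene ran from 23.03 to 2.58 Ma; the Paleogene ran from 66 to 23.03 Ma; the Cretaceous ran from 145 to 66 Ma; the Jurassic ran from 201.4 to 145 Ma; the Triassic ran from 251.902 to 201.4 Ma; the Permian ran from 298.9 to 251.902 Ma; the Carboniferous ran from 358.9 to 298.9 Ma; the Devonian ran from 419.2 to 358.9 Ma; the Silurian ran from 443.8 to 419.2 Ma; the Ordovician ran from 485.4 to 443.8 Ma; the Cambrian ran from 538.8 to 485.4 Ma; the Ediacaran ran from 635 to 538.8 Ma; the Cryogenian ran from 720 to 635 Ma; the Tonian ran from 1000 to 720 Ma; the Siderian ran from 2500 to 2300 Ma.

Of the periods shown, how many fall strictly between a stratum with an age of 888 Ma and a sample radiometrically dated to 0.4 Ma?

The older date is 888 Ma and the younger is 0.4 Ma.
Periods with start < 888 and end > 0.4 Ma: Cryogenian (720–635), Ediacaran (635–538.8), Cambrian (538.8–485.4), Ordovician (485.4–443.8), Silurian (443.8–419.2), Devonian (419.2–358.9), Carboniferous (358.9–298.9), Permian (298.9–251.902), Triassic (251.902–201.4), Jurassic (201.4–145), Cretaceous (145–66), Paleogene (66–23.03), Neogene (23.03–2.58).
That is 13 complete periods.

13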